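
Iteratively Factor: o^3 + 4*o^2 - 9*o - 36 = (o + 3)*(o^2 + o - 12) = (o + 3)*(o + 4)*(o - 3)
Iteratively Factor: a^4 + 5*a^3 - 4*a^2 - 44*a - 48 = (a - 3)*(a^3 + 8*a^2 + 20*a + 16) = (a - 3)*(a + 2)*(a^2 + 6*a + 8) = (a - 3)*(a + 2)*(a + 4)*(a + 2)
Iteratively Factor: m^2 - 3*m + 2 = (m - 2)*(m - 1)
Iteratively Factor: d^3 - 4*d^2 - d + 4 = (d - 4)*(d^2 - 1) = (d - 4)*(d - 1)*(d + 1)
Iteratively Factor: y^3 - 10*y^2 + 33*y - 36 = (y - 3)*(y^2 - 7*y + 12) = (y - 3)^2*(y - 4)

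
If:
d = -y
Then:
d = -y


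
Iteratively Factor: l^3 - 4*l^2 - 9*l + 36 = (l - 3)*(l^2 - l - 12) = (l - 4)*(l - 3)*(l + 3)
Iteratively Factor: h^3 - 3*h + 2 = (h - 1)*(h^2 + h - 2) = (h - 1)^2*(h + 2)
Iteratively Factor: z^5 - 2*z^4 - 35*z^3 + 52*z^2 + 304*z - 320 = (z - 1)*(z^4 - z^3 - 36*z^2 + 16*z + 320) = (z - 1)*(z + 4)*(z^3 - 5*z^2 - 16*z + 80) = (z - 5)*(z - 1)*(z + 4)*(z^2 - 16) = (z - 5)*(z - 4)*(z - 1)*(z + 4)*(z + 4)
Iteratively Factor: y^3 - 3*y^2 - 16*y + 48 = (y - 3)*(y^2 - 16) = (y - 4)*(y - 3)*(y + 4)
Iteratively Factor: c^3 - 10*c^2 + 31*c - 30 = (c - 2)*(c^2 - 8*c + 15) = (c - 5)*(c - 2)*(c - 3)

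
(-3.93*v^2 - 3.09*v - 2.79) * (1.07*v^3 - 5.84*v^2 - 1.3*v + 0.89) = -4.2051*v^5 + 19.6449*v^4 + 20.1693*v^3 + 16.8129*v^2 + 0.8769*v - 2.4831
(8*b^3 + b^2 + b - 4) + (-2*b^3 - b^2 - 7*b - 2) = 6*b^3 - 6*b - 6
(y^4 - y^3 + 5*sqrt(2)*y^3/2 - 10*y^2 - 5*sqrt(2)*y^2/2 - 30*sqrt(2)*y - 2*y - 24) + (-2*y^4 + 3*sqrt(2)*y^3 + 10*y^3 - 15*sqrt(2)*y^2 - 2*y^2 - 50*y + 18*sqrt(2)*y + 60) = -y^4 + 11*sqrt(2)*y^3/2 + 9*y^3 - 35*sqrt(2)*y^2/2 - 12*y^2 - 52*y - 12*sqrt(2)*y + 36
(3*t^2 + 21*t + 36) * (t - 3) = 3*t^3 + 12*t^2 - 27*t - 108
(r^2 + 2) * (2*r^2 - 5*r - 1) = 2*r^4 - 5*r^3 + 3*r^2 - 10*r - 2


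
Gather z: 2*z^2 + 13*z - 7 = 2*z^2 + 13*z - 7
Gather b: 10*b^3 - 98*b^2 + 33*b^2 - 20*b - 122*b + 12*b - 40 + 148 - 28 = 10*b^3 - 65*b^2 - 130*b + 80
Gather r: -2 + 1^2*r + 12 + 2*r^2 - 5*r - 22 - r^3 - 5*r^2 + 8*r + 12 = -r^3 - 3*r^2 + 4*r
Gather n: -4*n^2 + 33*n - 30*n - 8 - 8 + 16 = -4*n^2 + 3*n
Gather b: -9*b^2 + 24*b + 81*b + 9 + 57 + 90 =-9*b^2 + 105*b + 156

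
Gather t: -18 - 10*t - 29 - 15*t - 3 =-25*t - 50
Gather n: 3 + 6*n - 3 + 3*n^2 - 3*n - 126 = 3*n^2 + 3*n - 126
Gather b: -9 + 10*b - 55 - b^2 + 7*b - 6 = -b^2 + 17*b - 70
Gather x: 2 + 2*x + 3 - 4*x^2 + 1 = -4*x^2 + 2*x + 6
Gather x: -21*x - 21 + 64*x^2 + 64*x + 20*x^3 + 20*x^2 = 20*x^3 + 84*x^2 + 43*x - 21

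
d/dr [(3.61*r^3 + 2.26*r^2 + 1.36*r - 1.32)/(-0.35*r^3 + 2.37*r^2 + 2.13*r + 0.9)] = (-4.44089209850063e-16*r^5 + 9.3467*r^4 + 16.3306*r^3 + 9.9516*r^2 + 10.3248*r + 4.0356)/(0.1225*r^6 - 1.659*r^5 + 4.1259*r^4 + 9.4662*r^3 + 8.8029*r^2 + 3.834*r + 0.81)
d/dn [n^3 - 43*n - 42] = 3*n^2 - 43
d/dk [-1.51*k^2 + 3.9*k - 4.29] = 3.9 - 3.02*k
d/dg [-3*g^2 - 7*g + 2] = -6*g - 7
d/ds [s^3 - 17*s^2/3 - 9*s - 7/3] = 3*s^2 - 34*s/3 - 9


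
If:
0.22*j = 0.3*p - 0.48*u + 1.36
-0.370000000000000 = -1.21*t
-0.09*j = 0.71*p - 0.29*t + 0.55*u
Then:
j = 5.41595690930744 - 2.76091703056769*u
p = -0.424672489082969*u - 0.561631599841207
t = 0.31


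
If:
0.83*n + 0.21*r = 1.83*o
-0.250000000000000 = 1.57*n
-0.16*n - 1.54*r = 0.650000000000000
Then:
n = -0.16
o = -0.12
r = -0.41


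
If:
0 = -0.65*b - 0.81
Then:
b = -1.25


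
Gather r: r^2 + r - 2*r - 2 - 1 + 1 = r^2 - r - 2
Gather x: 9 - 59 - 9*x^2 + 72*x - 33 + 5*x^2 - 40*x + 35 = -4*x^2 + 32*x - 48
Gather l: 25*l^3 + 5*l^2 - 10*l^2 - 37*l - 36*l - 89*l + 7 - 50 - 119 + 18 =25*l^3 - 5*l^2 - 162*l - 144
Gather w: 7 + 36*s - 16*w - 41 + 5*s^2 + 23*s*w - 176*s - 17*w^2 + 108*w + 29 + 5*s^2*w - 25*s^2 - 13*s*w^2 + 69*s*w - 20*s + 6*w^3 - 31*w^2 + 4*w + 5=-20*s^2 - 160*s + 6*w^3 + w^2*(-13*s - 48) + w*(5*s^2 + 92*s + 96)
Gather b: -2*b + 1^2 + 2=3 - 2*b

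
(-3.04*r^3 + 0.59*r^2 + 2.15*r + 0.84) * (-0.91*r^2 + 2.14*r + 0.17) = 2.7664*r^5 - 7.0425*r^4 - 1.2107*r^3 + 3.9369*r^2 + 2.1631*r + 0.1428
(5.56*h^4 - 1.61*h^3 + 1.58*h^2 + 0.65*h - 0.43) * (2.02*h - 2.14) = 11.2312*h^5 - 15.1506*h^4 + 6.637*h^3 - 2.0682*h^2 - 2.2596*h + 0.9202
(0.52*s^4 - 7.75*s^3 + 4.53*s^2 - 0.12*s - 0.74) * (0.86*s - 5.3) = 0.4472*s^5 - 9.421*s^4 + 44.9708*s^3 - 24.1122*s^2 - 0.000399999999999956*s + 3.922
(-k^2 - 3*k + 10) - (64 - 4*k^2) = 3*k^2 - 3*k - 54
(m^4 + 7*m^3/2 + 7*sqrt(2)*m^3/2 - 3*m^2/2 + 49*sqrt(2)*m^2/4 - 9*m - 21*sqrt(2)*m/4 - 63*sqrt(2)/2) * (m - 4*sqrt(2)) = m^5 - sqrt(2)*m^4/2 + 7*m^4/2 - 59*m^3/2 - 7*sqrt(2)*m^3/4 - 107*m^2 + 3*sqrt(2)*m^2/4 + 9*sqrt(2)*m/2 + 42*m + 252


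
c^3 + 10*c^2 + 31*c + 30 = (c + 2)*(c + 3)*(c + 5)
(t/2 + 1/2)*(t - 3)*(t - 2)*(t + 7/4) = t^4/2 - 9*t^3/8 - 3*t^2 + 31*t/8 + 21/4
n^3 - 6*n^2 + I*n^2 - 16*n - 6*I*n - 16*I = (n - 8)*(n + 2)*(n + I)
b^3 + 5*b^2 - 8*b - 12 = (b - 2)*(b + 1)*(b + 6)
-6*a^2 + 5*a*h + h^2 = (-a + h)*(6*a + h)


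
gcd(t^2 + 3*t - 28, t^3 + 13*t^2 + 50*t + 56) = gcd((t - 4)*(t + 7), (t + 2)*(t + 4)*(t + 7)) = t + 7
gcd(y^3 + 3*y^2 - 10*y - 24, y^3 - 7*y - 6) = y^2 - y - 6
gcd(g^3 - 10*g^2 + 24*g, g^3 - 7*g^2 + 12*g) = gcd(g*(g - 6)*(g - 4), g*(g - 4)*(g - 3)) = g^2 - 4*g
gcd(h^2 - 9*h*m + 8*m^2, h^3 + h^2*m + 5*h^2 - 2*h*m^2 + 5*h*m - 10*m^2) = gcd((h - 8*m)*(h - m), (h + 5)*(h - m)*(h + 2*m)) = h - m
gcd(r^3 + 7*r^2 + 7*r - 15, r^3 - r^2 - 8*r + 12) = r + 3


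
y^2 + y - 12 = (y - 3)*(y + 4)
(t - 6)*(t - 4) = t^2 - 10*t + 24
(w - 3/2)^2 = w^2 - 3*w + 9/4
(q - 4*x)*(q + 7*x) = q^2 + 3*q*x - 28*x^2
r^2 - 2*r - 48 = (r - 8)*(r + 6)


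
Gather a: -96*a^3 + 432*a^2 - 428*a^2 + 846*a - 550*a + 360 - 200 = -96*a^3 + 4*a^2 + 296*a + 160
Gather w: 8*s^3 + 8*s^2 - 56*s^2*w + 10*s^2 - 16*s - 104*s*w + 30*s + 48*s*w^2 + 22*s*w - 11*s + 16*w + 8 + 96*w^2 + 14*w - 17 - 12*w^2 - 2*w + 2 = 8*s^3 + 18*s^2 + 3*s + w^2*(48*s + 84) + w*(-56*s^2 - 82*s + 28) - 7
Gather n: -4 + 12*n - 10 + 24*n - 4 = 36*n - 18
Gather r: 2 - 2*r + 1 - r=3 - 3*r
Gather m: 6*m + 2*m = 8*m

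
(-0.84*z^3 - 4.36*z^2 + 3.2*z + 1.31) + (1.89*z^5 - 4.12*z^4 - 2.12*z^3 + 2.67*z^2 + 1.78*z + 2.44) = 1.89*z^5 - 4.12*z^4 - 2.96*z^3 - 1.69*z^2 + 4.98*z + 3.75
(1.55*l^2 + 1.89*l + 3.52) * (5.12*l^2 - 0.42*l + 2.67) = 7.936*l^4 + 9.0258*l^3 + 21.3671*l^2 + 3.5679*l + 9.3984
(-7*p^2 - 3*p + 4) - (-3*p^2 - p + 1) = -4*p^2 - 2*p + 3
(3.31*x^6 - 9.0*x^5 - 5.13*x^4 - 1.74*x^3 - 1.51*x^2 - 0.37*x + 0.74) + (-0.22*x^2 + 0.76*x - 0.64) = 3.31*x^6 - 9.0*x^5 - 5.13*x^4 - 1.74*x^3 - 1.73*x^2 + 0.39*x + 0.1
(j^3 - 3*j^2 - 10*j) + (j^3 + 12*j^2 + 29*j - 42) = 2*j^3 + 9*j^2 + 19*j - 42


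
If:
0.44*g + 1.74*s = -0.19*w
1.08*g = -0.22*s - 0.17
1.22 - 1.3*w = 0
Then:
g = -0.14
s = -0.07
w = 0.94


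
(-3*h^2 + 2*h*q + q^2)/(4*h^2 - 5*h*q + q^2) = (3*h + q)/(-4*h + q)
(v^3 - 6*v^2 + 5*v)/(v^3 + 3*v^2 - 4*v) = (v - 5)/(v + 4)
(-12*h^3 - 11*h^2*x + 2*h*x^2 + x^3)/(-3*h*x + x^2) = 4*h^2/x + 5*h + x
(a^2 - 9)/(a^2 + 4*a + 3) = (a - 3)/(a + 1)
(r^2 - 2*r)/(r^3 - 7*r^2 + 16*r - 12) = r/(r^2 - 5*r + 6)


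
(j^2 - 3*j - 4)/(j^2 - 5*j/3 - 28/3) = 3*(j + 1)/(3*j + 7)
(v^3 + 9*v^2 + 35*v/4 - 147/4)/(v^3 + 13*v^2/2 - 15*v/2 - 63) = (2*v^2 + 11*v - 21)/(2*(v^2 + 3*v - 18))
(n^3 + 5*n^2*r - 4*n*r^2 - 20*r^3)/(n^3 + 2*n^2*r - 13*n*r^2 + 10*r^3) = (-n - 2*r)/(-n + r)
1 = 1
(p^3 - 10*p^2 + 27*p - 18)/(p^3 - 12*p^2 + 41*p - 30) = (p - 3)/(p - 5)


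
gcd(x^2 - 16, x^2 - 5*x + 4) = x - 4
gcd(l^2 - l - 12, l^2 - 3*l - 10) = 1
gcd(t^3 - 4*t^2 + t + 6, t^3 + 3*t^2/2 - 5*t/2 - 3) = t + 1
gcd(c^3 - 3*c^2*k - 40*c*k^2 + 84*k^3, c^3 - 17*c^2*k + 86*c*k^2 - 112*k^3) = c^2 - 9*c*k + 14*k^2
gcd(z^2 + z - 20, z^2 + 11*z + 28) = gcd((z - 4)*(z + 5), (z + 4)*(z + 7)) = 1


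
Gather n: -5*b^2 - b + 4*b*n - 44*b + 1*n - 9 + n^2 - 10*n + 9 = -5*b^2 - 45*b + n^2 + n*(4*b - 9)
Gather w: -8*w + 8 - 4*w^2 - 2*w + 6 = -4*w^2 - 10*w + 14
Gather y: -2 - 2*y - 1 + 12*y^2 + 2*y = 12*y^2 - 3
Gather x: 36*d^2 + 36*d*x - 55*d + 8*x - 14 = 36*d^2 - 55*d + x*(36*d + 8) - 14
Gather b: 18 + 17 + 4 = 39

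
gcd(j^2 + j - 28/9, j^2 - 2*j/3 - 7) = j + 7/3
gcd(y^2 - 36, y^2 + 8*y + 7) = 1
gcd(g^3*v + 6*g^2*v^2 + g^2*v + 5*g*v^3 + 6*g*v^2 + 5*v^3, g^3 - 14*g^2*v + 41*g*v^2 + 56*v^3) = g + v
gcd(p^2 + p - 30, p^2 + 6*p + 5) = 1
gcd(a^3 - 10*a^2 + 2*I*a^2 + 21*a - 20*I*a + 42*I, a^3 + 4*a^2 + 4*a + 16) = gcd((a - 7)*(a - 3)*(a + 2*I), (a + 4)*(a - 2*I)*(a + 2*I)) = a + 2*I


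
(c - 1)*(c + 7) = c^2 + 6*c - 7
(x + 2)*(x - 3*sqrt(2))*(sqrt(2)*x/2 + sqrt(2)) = sqrt(2)*x^3/2 - 3*x^2 + 2*sqrt(2)*x^2 - 12*x + 2*sqrt(2)*x - 12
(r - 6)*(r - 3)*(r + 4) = r^3 - 5*r^2 - 18*r + 72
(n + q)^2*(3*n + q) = 3*n^3 + 7*n^2*q + 5*n*q^2 + q^3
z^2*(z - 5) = z^3 - 5*z^2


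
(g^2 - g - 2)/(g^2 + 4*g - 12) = (g + 1)/(g + 6)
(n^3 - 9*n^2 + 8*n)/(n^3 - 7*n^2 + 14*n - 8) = n*(n - 8)/(n^2 - 6*n + 8)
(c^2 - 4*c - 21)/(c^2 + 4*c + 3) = (c - 7)/(c + 1)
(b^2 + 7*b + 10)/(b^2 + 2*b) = (b + 5)/b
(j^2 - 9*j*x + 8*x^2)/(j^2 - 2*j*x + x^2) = (-j + 8*x)/(-j + x)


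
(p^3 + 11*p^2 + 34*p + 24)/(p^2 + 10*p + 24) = p + 1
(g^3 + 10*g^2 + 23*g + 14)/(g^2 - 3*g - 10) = (g^2 + 8*g + 7)/(g - 5)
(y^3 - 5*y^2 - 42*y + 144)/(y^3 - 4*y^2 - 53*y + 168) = (y + 6)/(y + 7)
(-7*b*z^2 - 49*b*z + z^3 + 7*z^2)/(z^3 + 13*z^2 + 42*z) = (-7*b + z)/(z + 6)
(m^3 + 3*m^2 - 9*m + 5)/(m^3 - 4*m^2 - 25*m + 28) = (m^2 + 4*m - 5)/(m^2 - 3*m - 28)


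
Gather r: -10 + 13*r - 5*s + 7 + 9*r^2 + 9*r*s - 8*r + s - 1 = 9*r^2 + r*(9*s + 5) - 4*s - 4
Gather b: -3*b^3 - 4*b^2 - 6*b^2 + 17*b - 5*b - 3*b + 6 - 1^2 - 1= -3*b^3 - 10*b^2 + 9*b + 4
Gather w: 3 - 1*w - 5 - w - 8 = -2*w - 10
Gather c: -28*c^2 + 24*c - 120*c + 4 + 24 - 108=-28*c^2 - 96*c - 80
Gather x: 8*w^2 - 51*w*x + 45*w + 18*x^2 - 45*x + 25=8*w^2 + 45*w + 18*x^2 + x*(-51*w - 45) + 25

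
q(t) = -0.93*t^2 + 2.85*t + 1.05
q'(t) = 2.85 - 1.86*t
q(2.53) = 2.31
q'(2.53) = -1.86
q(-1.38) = -4.65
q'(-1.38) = 5.42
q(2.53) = 2.31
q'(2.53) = -1.86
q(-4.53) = -30.94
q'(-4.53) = 11.28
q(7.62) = -31.23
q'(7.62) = -11.32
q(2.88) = 1.54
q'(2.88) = -2.51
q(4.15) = -3.14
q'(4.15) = -4.87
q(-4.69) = -32.77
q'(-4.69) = 11.57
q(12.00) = -98.67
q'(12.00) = -19.47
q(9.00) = -48.63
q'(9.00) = -13.89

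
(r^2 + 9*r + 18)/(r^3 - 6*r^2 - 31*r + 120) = (r^2 + 9*r + 18)/(r^3 - 6*r^2 - 31*r + 120)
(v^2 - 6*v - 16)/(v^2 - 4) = (v - 8)/(v - 2)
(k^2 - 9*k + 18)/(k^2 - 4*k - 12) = (k - 3)/(k + 2)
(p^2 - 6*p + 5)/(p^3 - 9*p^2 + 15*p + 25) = (p - 1)/(p^2 - 4*p - 5)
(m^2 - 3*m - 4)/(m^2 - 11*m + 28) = (m + 1)/(m - 7)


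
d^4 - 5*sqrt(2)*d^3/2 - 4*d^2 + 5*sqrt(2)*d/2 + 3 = (d - 1)*(d + 1)*(d - 3*sqrt(2))*(d + sqrt(2)/2)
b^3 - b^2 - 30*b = b*(b - 6)*(b + 5)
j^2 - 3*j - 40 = (j - 8)*(j + 5)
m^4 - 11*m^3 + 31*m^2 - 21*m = m*(m - 7)*(m - 3)*(m - 1)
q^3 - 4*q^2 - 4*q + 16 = (q - 4)*(q - 2)*(q + 2)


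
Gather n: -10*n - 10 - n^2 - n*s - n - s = -n^2 + n*(-s - 11) - s - 10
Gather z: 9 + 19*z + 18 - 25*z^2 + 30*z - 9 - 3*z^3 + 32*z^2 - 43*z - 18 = -3*z^3 + 7*z^2 + 6*z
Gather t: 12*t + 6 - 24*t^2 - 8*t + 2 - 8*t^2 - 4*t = 8 - 32*t^2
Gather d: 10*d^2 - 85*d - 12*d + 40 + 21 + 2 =10*d^2 - 97*d + 63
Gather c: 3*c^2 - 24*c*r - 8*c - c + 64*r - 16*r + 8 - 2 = 3*c^2 + c*(-24*r - 9) + 48*r + 6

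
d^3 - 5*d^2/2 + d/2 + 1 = (d - 2)*(d - 1)*(d + 1/2)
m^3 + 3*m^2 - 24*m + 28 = (m - 2)^2*(m + 7)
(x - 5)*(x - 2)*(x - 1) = x^3 - 8*x^2 + 17*x - 10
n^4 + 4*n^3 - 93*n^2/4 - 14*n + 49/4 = (n - 7/2)*(n - 1/2)*(n + 1)*(n + 7)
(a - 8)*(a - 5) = a^2 - 13*a + 40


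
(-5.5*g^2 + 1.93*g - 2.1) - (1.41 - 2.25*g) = -5.5*g^2 + 4.18*g - 3.51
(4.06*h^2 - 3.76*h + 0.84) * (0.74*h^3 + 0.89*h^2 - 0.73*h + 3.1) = 3.0044*h^5 + 0.831*h^4 - 5.6886*h^3 + 16.0784*h^2 - 12.2692*h + 2.604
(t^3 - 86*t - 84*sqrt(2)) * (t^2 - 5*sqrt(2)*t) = t^5 - 5*sqrt(2)*t^4 - 86*t^3 + 346*sqrt(2)*t^2 + 840*t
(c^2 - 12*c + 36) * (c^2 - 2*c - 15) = c^4 - 14*c^3 + 45*c^2 + 108*c - 540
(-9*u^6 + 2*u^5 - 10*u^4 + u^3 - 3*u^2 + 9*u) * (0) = 0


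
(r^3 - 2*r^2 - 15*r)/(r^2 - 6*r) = (r^2 - 2*r - 15)/(r - 6)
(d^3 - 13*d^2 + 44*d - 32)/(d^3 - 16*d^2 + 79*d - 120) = (d^2 - 5*d + 4)/(d^2 - 8*d + 15)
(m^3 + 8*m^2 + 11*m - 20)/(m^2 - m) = m + 9 + 20/m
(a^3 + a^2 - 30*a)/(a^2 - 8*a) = (a^2 + a - 30)/(a - 8)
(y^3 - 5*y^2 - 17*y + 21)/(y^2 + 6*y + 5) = (y^3 - 5*y^2 - 17*y + 21)/(y^2 + 6*y + 5)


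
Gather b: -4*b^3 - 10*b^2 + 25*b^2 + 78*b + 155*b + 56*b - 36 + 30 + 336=-4*b^3 + 15*b^2 + 289*b + 330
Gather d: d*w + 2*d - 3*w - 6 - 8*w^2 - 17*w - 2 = d*(w + 2) - 8*w^2 - 20*w - 8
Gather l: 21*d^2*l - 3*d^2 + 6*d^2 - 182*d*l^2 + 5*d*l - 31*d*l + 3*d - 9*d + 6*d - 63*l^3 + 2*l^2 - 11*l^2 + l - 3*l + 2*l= 3*d^2 - 63*l^3 + l^2*(-182*d - 9) + l*(21*d^2 - 26*d)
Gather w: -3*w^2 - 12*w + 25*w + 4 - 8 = -3*w^2 + 13*w - 4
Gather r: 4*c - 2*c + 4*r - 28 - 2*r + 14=2*c + 2*r - 14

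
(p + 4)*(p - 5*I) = p^2 + 4*p - 5*I*p - 20*I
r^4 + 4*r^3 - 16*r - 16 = (r - 2)*(r + 2)^3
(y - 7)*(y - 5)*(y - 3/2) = y^3 - 27*y^2/2 + 53*y - 105/2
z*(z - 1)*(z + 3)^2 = z^4 + 5*z^3 + 3*z^2 - 9*z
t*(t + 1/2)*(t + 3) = t^3 + 7*t^2/2 + 3*t/2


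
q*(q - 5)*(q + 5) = q^3 - 25*q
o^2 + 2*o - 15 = (o - 3)*(o + 5)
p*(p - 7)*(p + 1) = p^3 - 6*p^2 - 7*p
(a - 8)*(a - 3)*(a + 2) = a^3 - 9*a^2 + 2*a + 48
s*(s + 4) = s^2 + 4*s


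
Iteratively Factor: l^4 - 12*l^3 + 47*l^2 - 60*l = (l)*(l^3 - 12*l^2 + 47*l - 60) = l*(l - 5)*(l^2 - 7*l + 12) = l*(l - 5)*(l - 4)*(l - 3)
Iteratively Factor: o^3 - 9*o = (o - 3)*(o^2 + 3*o) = o*(o - 3)*(o + 3)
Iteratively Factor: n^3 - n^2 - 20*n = (n)*(n^2 - n - 20) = n*(n + 4)*(n - 5)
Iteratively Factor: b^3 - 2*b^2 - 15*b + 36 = (b - 3)*(b^2 + b - 12) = (b - 3)^2*(b + 4)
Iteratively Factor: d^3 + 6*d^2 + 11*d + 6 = (d + 2)*(d^2 + 4*d + 3) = (d + 2)*(d + 3)*(d + 1)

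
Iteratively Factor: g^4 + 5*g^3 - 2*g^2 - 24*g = (g)*(g^3 + 5*g^2 - 2*g - 24) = g*(g - 2)*(g^2 + 7*g + 12) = g*(g - 2)*(g + 4)*(g + 3)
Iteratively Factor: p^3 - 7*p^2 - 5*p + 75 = (p - 5)*(p^2 - 2*p - 15) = (p - 5)*(p + 3)*(p - 5)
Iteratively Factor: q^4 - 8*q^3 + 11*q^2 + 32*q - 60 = (q - 5)*(q^3 - 3*q^2 - 4*q + 12) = (q - 5)*(q - 3)*(q^2 - 4) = (q - 5)*(q - 3)*(q + 2)*(q - 2)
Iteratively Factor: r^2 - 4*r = (r - 4)*(r)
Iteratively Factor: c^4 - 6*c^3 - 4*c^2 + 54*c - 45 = (c + 3)*(c^3 - 9*c^2 + 23*c - 15) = (c - 3)*(c + 3)*(c^2 - 6*c + 5) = (c - 5)*(c - 3)*(c + 3)*(c - 1)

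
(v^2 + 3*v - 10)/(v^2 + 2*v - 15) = (v - 2)/(v - 3)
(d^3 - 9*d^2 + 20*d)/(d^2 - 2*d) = (d^2 - 9*d + 20)/(d - 2)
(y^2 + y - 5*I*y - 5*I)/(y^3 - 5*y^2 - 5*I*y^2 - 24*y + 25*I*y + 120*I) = (y + 1)/(y^2 - 5*y - 24)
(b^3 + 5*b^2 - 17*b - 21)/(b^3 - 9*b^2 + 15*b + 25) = (b^2 + 4*b - 21)/(b^2 - 10*b + 25)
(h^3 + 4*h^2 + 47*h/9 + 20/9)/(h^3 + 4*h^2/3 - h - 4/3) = (h + 5/3)/(h - 1)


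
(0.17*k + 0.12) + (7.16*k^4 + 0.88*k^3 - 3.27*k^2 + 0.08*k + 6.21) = 7.16*k^4 + 0.88*k^3 - 3.27*k^2 + 0.25*k + 6.33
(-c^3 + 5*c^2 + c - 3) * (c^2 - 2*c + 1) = -c^5 + 7*c^4 - 10*c^3 + 7*c - 3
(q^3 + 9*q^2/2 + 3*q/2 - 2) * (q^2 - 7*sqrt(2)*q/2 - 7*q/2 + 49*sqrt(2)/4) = q^5 - 7*sqrt(2)*q^4/2 + q^4 - 57*q^3/4 - 7*sqrt(2)*q^3/2 - 29*q^2/4 + 399*sqrt(2)*q^2/8 + 7*q + 203*sqrt(2)*q/8 - 49*sqrt(2)/2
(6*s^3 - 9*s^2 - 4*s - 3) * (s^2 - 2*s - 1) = 6*s^5 - 21*s^4 + 8*s^3 + 14*s^2 + 10*s + 3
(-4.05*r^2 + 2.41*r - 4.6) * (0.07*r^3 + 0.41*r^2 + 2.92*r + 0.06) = -0.2835*r^5 - 1.4918*r^4 - 11.1599*r^3 + 4.9082*r^2 - 13.2874*r - 0.276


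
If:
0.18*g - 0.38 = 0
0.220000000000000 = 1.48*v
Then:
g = 2.11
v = 0.15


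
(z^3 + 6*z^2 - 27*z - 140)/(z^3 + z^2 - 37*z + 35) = (z + 4)/(z - 1)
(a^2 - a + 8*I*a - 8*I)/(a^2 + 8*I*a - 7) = (a^2 - a + 8*I*a - 8*I)/(a^2 + 8*I*a - 7)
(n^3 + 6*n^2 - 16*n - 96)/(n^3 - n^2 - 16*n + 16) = (n + 6)/(n - 1)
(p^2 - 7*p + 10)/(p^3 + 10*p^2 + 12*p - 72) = (p - 5)/(p^2 + 12*p + 36)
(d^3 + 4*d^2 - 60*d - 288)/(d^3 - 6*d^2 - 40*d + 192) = (d + 6)/(d - 4)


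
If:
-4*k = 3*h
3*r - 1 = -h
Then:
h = 1 - 3*r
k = 9*r/4 - 3/4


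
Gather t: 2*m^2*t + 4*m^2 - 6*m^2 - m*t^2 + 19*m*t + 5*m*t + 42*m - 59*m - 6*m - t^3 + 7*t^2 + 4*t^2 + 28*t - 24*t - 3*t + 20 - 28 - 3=-2*m^2 - 23*m - t^3 + t^2*(11 - m) + t*(2*m^2 + 24*m + 1) - 11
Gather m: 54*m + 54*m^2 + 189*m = 54*m^2 + 243*m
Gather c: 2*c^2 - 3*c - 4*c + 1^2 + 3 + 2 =2*c^2 - 7*c + 6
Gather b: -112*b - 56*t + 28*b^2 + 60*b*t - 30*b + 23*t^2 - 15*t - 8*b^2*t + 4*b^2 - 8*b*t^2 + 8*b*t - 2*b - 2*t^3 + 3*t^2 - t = b^2*(32 - 8*t) + b*(-8*t^2 + 68*t - 144) - 2*t^3 + 26*t^2 - 72*t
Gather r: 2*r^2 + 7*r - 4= 2*r^2 + 7*r - 4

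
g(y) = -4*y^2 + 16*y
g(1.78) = 15.81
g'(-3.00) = 40.00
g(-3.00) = -84.00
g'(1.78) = 1.76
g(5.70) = -38.76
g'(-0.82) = 22.56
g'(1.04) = 7.68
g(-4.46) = -150.93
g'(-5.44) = 59.52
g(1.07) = 12.54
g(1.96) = 15.99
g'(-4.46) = 51.68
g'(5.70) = -29.60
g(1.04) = 12.31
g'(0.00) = 16.00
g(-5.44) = -205.41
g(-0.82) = -15.81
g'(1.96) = 0.32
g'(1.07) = 7.44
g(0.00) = 0.00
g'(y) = 16 - 8*y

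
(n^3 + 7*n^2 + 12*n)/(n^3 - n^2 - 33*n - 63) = n*(n + 4)/(n^2 - 4*n - 21)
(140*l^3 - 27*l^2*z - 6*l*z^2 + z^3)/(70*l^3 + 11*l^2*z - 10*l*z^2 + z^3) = (-20*l^2 + l*z + z^2)/(-10*l^2 - 3*l*z + z^2)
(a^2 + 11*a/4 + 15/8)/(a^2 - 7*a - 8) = (8*a^2 + 22*a + 15)/(8*(a^2 - 7*a - 8))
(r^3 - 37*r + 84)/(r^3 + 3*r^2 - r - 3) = (r^3 - 37*r + 84)/(r^3 + 3*r^2 - r - 3)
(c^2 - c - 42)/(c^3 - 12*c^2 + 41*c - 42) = (c + 6)/(c^2 - 5*c + 6)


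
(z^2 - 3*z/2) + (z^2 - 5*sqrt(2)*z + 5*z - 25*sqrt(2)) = 2*z^2 - 5*sqrt(2)*z + 7*z/2 - 25*sqrt(2)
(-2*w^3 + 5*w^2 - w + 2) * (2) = -4*w^3 + 10*w^2 - 2*w + 4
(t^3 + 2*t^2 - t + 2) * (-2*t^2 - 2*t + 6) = -2*t^5 - 6*t^4 + 4*t^3 + 10*t^2 - 10*t + 12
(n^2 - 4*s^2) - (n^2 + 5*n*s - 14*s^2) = -5*n*s + 10*s^2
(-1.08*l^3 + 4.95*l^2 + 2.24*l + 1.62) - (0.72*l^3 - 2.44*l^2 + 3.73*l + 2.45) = -1.8*l^3 + 7.39*l^2 - 1.49*l - 0.83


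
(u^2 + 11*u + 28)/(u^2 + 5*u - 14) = (u + 4)/(u - 2)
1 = 1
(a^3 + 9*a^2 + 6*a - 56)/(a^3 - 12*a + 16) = (a + 7)/(a - 2)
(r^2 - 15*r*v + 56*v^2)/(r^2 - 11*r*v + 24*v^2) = (r - 7*v)/(r - 3*v)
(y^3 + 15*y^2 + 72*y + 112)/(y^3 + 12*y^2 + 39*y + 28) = (y + 4)/(y + 1)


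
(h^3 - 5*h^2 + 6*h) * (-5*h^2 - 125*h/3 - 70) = -5*h^5 - 50*h^4/3 + 325*h^3/3 + 100*h^2 - 420*h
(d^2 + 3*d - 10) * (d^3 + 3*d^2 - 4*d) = d^5 + 6*d^4 - 5*d^3 - 42*d^2 + 40*d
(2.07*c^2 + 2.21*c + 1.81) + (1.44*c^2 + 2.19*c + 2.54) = 3.51*c^2 + 4.4*c + 4.35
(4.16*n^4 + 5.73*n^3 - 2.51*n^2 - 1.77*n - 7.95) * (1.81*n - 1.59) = 7.5296*n^5 + 3.7569*n^4 - 13.6538*n^3 + 0.7872*n^2 - 11.5752*n + 12.6405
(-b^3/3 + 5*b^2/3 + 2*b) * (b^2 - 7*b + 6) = -b^5/3 + 4*b^4 - 35*b^3/3 - 4*b^2 + 12*b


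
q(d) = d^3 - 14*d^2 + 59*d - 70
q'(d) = 3*d^2 - 28*d + 59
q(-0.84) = -130.03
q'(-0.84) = 84.64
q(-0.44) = -98.76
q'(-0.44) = 71.90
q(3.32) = 8.16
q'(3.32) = -0.89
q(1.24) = -16.46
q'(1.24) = 28.89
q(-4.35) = -673.88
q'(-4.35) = 237.57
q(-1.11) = -154.11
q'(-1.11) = 93.78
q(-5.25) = -910.33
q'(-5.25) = 288.69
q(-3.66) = -522.51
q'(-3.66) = 201.67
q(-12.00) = -4522.00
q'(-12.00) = 827.00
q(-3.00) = -400.00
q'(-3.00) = 170.00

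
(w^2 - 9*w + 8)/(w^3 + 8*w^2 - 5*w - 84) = (w^2 - 9*w + 8)/(w^3 + 8*w^2 - 5*w - 84)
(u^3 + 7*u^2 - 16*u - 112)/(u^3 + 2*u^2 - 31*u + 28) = (u + 4)/(u - 1)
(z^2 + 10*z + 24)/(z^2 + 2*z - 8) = (z + 6)/(z - 2)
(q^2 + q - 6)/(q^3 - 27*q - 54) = (q - 2)/(q^2 - 3*q - 18)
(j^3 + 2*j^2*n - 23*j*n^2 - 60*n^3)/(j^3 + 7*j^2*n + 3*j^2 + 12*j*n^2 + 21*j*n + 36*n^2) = (j - 5*n)/(j + 3)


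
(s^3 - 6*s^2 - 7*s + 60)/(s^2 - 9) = (s^2 - 9*s + 20)/(s - 3)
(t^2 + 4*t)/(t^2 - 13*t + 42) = t*(t + 4)/(t^2 - 13*t + 42)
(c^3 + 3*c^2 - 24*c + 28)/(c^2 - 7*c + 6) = (c^3 + 3*c^2 - 24*c + 28)/(c^2 - 7*c + 6)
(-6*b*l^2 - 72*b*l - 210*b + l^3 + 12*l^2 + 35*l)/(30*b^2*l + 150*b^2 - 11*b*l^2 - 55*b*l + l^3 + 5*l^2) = (-l - 7)/(5*b - l)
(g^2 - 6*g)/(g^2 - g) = (g - 6)/(g - 1)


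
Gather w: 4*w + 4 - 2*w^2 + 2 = -2*w^2 + 4*w + 6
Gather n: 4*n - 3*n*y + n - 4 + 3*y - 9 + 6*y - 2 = n*(5 - 3*y) + 9*y - 15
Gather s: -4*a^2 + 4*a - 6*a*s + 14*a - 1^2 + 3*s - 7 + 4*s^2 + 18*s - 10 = -4*a^2 + 18*a + 4*s^2 + s*(21 - 6*a) - 18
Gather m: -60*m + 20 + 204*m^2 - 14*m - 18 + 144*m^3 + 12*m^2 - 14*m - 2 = 144*m^3 + 216*m^2 - 88*m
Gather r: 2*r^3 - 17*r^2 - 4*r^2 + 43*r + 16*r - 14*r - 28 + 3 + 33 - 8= 2*r^3 - 21*r^2 + 45*r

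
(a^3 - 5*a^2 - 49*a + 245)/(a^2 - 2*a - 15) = (a^2 - 49)/(a + 3)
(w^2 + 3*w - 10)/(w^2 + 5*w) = (w - 2)/w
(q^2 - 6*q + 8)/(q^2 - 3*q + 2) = (q - 4)/(q - 1)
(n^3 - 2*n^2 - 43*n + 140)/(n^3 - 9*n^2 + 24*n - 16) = (n^2 + 2*n - 35)/(n^2 - 5*n + 4)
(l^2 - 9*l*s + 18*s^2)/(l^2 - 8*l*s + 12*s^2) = (-l + 3*s)/(-l + 2*s)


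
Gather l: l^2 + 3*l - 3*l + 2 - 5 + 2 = l^2 - 1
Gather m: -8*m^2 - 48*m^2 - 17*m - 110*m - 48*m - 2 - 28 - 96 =-56*m^2 - 175*m - 126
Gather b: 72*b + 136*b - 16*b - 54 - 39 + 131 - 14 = 192*b + 24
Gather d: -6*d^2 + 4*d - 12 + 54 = -6*d^2 + 4*d + 42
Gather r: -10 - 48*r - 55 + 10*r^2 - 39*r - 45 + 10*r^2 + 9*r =20*r^2 - 78*r - 110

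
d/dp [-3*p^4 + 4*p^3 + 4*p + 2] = -12*p^3 + 12*p^2 + 4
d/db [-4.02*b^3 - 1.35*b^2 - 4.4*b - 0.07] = -12.06*b^2 - 2.7*b - 4.4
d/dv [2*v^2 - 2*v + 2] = 4*v - 2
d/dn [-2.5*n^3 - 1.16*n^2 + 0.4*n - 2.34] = -7.5*n^2 - 2.32*n + 0.4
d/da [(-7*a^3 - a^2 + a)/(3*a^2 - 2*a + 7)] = (-21*a^4 + 28*a^3 - 148*a^2 - 14*a + 7)/(9*a^4 - 12*a^3 + 46*a^2 - 28*a + 49)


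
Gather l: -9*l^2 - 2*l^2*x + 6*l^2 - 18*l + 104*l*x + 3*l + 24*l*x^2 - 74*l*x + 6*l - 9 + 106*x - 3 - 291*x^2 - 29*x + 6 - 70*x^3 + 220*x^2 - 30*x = l^2*(-2*x - 3) + l*(24*x^2 + 30*x - 9) - 70*x^3 - 71*x^2 + 47*x - 6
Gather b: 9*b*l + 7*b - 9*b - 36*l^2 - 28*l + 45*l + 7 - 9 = b*(9*l - 2) - 36*l^2 + 17*l - 2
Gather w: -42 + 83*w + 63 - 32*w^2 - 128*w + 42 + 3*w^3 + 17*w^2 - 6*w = 3*w^3 - 15*w^2 - 51*w + 63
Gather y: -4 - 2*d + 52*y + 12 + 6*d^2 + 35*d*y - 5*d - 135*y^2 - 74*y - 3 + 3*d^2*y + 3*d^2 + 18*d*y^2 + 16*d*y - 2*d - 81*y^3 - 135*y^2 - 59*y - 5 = 9*d^2 - 9*d - 81*y^3 + y^2*(18*d - 270) + y*(3*d^2 + 51*d - 81)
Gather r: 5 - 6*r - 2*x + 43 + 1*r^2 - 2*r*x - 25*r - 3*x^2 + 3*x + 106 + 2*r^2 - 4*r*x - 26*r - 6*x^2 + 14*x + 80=3*r^2 + r*(-6*x - 57) - 9*x^2 + 15*x + 234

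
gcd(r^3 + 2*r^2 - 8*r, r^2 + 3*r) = r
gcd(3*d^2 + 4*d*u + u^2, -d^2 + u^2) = d + u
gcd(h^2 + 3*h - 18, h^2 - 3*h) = h - 3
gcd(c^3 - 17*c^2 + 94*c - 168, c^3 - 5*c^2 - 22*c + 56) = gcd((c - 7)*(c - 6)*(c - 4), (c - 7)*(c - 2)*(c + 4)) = c - 7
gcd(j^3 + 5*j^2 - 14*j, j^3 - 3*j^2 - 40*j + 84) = j - 2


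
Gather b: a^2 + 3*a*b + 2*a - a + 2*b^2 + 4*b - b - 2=a^2 + a + 2*b^2 + b*(3*a + 3) - 2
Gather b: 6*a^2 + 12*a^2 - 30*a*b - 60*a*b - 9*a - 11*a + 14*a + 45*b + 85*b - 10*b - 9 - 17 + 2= 18*a^2 - 6*a + b*(120 - 90*a) - 24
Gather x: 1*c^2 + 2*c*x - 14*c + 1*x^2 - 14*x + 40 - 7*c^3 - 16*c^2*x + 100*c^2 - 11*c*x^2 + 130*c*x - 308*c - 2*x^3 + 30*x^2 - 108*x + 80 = -7*c^3 + 101*c^2 - 322*c - 2*x^3 + x^2*(31 - 11*c) + x*(-16*c^2 + 132*c - 122) + 120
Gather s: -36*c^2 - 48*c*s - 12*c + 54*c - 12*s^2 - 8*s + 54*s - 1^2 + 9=-36*c^2 + 42*c - 12*s^2 + s*(46 - 48*c) + 8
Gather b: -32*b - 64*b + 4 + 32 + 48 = 84 - 96*b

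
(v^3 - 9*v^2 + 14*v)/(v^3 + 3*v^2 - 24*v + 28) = v*(v - 7)/(v^2 + 5*v - 14)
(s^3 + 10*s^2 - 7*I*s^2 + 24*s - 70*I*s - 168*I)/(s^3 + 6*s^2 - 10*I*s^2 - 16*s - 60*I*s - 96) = (s^2 + s*(4 - 7*I) - 28*I)/(s^2 - 10*I*s - 16)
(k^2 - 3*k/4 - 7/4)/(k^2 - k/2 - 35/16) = 4*(k + 1)/(4*k + 5)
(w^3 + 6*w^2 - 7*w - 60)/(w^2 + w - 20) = (w^2 + w - 12)/(w - 4)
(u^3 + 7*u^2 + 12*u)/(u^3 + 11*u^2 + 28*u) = (u + 3)/(u + 7)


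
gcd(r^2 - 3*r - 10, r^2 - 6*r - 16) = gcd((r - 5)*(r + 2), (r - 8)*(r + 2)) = r + 2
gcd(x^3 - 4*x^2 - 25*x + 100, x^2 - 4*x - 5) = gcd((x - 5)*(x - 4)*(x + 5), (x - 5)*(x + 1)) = x - 5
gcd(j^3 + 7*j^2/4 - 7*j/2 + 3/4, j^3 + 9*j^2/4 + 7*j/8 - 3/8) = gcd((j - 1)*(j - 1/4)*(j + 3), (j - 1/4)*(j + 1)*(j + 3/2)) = j - 1/4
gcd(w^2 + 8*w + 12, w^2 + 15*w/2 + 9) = w + 6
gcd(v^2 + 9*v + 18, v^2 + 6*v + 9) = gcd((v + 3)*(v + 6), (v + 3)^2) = v + 3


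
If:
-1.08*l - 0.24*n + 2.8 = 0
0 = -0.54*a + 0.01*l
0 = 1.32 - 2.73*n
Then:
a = 0.05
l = 2.49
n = 0.48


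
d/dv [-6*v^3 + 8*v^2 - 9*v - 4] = -18*v^2 + 16*v - 9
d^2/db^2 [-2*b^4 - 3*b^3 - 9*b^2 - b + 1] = -24*b^2 - 18*b - 18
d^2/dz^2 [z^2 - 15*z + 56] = 2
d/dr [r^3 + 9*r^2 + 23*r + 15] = 3*r^2 + 18*r + 23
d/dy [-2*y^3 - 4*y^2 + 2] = 2*y*(-3*y - 4)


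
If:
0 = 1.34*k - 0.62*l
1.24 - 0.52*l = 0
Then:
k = 1.10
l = 2.38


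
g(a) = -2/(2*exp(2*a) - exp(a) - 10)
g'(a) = -2*(-4*exp(2*a) + exp(a))/(2*exp(2*a) - exp(a) - 10)^2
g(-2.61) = 0.20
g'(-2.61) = -0.00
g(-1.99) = 0.20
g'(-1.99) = -0.00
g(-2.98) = 0.20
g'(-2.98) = -0.00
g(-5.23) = 0.20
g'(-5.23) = -0.00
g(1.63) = -0.05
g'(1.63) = 0.14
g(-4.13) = 0.20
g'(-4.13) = -0.00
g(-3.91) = 0.20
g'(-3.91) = -0.00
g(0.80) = 0.86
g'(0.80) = 6.54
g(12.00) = 0.00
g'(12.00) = 0.00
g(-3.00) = 0.20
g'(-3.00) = 0.00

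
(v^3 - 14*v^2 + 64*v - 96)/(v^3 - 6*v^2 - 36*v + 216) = (v^2 - 8*v + 16)/(v^2 - 36)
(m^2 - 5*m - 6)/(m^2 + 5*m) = (m^2 - 5*m - 6)/(m*(m + 5))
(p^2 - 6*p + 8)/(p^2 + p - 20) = (p - 2)/(p + 5)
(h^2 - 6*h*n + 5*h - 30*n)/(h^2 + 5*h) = (h - 6*n)/h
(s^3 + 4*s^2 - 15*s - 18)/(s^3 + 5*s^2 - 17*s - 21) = (s + 6)/(s + 7)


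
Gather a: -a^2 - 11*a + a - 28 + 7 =-a^2 - 10*a - 21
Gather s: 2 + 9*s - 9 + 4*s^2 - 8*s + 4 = 4*s^2 + s - 3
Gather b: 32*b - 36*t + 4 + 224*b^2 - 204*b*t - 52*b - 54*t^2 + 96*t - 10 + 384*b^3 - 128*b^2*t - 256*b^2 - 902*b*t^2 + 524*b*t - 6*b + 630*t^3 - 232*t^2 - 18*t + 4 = 384*b^3 + b^2*(-128*t - 32) + b*(-902*t^2 + 320*t - 26) + 630*t^3 - 286*t^2 + 42*t - 2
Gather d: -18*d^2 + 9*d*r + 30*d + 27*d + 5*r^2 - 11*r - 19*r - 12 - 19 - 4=-18*d^2 + d*(9*r + 57) + 5*r^2 - 30*r - 35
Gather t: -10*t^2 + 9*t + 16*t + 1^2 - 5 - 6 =-10*t^2 + 25*t - 10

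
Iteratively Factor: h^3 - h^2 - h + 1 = (h + 1)*(h^2 - 2*h + 1) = (h - 1)*(h + 1)*(h - 1)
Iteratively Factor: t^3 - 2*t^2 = (t)*(t^2 - 2*t) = t^2*(t - 2)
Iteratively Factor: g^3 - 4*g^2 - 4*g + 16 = (g - 4)*(g^2 - 4) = (g - 4)*(g + 2)*(g - 2)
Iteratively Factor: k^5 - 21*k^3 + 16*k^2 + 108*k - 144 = (k + 4)*(k^4 - 4*k^3 - 5*k^2 + 36*k - 36) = (k - 2)*(k + 4)*(k^3 - 2*k^2 - 9*k + 18) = (k - 2)^2*(k + 4)*(k^2 - 9) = (k - 3)*(k - 2)^2*(k + 4)*(k + 3)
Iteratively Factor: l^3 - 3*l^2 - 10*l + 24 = (l - 2)*(l^2 - l - 12) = (l - 4)*(l - 2)*(l + 3)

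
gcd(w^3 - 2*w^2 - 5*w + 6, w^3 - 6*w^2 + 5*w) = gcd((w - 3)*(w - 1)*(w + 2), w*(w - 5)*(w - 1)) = w - 1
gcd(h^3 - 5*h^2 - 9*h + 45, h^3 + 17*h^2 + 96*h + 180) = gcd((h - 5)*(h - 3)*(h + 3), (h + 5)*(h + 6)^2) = 1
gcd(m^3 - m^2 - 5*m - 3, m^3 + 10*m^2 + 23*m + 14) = m + 1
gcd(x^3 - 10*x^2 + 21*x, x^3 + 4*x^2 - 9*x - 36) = x - 3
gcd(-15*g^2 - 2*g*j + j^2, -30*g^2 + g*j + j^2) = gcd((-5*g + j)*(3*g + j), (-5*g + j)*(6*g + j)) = 5*g - j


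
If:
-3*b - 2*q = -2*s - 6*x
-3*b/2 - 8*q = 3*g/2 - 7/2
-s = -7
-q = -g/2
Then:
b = 11*x/5 + 49/10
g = -3*x/5 - 7/10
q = -3*x/10 - 7/20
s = 7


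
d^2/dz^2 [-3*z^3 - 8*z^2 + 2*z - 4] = -18*z - 16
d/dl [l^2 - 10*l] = 2*l - 10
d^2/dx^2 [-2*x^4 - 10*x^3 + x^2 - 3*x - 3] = -24*x^2 - 60*x + 2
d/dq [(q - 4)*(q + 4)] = 2*q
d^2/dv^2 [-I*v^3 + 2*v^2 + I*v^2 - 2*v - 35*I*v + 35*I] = -6*I*v + 4 + 2*I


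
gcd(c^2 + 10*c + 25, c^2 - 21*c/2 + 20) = 1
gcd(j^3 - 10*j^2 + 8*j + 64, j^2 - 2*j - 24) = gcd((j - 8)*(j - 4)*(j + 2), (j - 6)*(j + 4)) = 1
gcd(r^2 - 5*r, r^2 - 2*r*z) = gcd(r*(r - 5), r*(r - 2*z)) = r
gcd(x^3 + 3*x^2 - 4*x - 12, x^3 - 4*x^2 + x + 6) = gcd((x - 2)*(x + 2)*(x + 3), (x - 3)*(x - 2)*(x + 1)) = x - 2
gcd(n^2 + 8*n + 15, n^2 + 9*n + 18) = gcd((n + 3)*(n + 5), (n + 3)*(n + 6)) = n + 3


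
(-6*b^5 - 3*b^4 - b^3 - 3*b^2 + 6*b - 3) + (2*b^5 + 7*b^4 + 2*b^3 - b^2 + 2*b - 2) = -4*b^5 + 4*b^4 + b^3 - 4*b^2 + 8*b - 5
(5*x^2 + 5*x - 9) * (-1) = -5*x^2 - 5*x + 9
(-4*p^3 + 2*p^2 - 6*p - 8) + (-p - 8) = -4*p^3 + 2*p^2 - 7*p - 16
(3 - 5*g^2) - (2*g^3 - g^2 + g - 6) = -2*g^3 - 4*g^2 - g + 9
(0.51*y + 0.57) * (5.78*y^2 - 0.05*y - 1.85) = 2.9478*y^3 + 3.2691*y^2 - 0.972*y - 1.0545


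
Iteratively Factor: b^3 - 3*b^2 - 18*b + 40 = (b + 4)*(b^2 - 7*b + 10) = (b - 5)*(b + 4)*(b - 2)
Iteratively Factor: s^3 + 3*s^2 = (s)*(s^2 + 3*s) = s*(s + 3)*(s)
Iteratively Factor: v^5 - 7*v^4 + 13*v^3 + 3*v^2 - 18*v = (v + 1)*(v^4 - 8*v^3 + 21*v^2 - 18*v) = v*(v + 1)*(v^3 - 8*v^2 + 21*v - 18) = v*(v - 3)*(v + 1)*(v^2 - 5*v + 6) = v*(v - 3)*(v - 2)*(v + 1)*(v - 3)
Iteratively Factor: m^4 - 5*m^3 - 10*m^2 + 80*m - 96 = (m - 4)*(m^3 - m^2 - 14*m + 24) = (m - 4)*(m - 2)*(m^2 + m - 12) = (m - 4)*(m - 3)*(m - 2)*(m + 4)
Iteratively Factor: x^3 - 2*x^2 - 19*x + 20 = (x - 5)*(x^2 + 3*x - 4) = (x - 5)*(x + 4)*(x - 1)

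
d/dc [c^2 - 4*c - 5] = 2*c - 4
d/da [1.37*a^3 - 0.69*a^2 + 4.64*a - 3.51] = 4.11*a^2 - 1.38*a + 4.64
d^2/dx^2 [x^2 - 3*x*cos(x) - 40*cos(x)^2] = 3*x*cos(x) - 160*sin(x)^2 + 6*sin(x) + 82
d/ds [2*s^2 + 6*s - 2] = 4*s + 6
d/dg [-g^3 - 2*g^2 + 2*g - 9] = -3*g^2 - 4*g + 2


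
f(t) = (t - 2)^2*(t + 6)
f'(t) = (t - 2)^2 + (t + 6)*(2*t - 4)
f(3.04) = 9.78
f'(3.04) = 19.88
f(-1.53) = 55.70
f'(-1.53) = -19.10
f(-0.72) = 39.06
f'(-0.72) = -21.32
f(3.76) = 30.23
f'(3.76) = 37.45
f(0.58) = 13.27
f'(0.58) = -16.67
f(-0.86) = 42.04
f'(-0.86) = -21.22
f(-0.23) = 28.69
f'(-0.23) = -20.76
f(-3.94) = 72.68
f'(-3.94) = 10.81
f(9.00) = 735.00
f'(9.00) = 259.00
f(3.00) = 9.00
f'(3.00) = 19.00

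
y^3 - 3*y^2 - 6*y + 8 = (y - 4)*(y - 1)*(y + 2)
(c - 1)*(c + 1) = c^2 - 1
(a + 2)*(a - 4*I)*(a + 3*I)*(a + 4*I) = a^4 + 2*a^3 + 3*I*a^3 + 16*a^2 + 6*I*a^2 + 32*a + 48*I*a + 96*I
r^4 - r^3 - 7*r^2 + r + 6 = (r - 3)*(r - 1)*(r + 1)*(r + 2)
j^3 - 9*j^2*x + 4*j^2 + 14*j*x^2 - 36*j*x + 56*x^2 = (j + 4)*(j - 7*x)*(j - 2*x)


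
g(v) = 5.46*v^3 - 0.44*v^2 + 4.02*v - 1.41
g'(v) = 16.38*v^2 - 0.88*v + 4.02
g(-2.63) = -114.35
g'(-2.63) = 119.63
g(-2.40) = -89.07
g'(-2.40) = 100.48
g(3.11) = 171.07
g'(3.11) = 159.71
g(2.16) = 60.24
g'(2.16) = 78.54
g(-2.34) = -83.18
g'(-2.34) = 95.77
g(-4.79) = -630.83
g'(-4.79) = 384.06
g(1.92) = 43.33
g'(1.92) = 62.71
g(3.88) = 326.49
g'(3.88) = 247.20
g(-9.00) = -4053.57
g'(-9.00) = 1338.72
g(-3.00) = -164.85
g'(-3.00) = 154.08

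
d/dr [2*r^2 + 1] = 4*r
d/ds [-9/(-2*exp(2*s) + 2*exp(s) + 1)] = (18 - 36*exp(s))*exp(s)/(-2*exp(2*s) + 2*exp(s) + 1)^2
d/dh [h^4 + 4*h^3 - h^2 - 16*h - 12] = 4*h^3 + 12*h^2 - 2*h - 16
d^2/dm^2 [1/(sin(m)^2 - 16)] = 2*(-2*sin(m)^4 - 29*sin(m)^2 + 16)/(sin(m)^2 - 16)^3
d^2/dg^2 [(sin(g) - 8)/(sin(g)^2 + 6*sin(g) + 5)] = (-sin(g)^4 + 39*sin(g)^3 + 137*sin(g)^2 - 27*sin(g) - 556)/((sin(g) + 1)^2*(sin(g) + 5)^3)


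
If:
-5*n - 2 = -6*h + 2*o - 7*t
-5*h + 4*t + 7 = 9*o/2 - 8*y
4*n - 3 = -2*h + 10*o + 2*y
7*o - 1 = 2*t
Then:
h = 415*y/523 + 1103/1046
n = 154/523 - 501*y/523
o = 15/523 - 222*y/523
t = -777*y/523 - 209/523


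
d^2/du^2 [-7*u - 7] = 0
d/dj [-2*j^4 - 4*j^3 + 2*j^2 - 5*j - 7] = -8*j^3 - 12*j^2 + 4*j - 5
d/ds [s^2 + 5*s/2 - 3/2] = 2*s + 5/2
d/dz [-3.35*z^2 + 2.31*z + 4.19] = 2.31 - 6.7*z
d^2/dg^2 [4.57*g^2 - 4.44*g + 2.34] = 9.14000000000000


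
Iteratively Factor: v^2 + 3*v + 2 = (v + 1)*(v + 2)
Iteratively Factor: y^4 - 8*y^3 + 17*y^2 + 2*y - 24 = (y - 4)*(y^3 - 4*y^2 + y + 6) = (y - 4)*(y - 3)*(y^2 - y - 2) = (y - 4)*(y - 3)*(y + 1)*(y - 2)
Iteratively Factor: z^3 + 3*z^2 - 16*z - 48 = (z - 4)*(z^2 + 7*z + 12) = (z - 4)*(z + 3)*(z + 4)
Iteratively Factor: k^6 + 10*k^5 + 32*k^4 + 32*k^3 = (k + 2)*(k^5 + 8*k^4 + 16*k^3) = k*(k + 2)*(k^4 + 8*k^3 + 16*k^2) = k*(k + 2)*(k + 4)*(k^3 + 4*k^2) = k^2*(k + 2)*(k + 4)*(k^2 + 4*k) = k^2*(k + 2)*(k + 4)^2*(k)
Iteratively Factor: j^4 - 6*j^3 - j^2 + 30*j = (j - 3)*(j^3 - 3*j^2 - 10*j) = j*(j - 3)*(j^2 - 3*j - 10) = j*(j - 5)*(j - 3)*(j + 2)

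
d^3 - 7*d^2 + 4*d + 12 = (d - 6)*(d - 2)*(d + 1)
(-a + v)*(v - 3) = -a*v + 3*a + v^2 - 3*v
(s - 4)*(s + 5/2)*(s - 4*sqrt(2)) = s^3 - 4*sqrt(2)*s^2 - 3*s^2/2 - 10*s + 6*sqrt(2)*s + 40*sqrt(2)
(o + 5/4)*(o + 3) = o^2 + 17*o/4 + 15/4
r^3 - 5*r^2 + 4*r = r*(r - 4)*(r - 1)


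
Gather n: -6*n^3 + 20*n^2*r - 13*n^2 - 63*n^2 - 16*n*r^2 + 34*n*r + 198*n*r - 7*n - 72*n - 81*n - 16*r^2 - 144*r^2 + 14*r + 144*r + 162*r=-6*n^3 + n^2*(20*r - 76) + n*(-16*r^2 + 232*r - 160) - 160*r^2 + 320*r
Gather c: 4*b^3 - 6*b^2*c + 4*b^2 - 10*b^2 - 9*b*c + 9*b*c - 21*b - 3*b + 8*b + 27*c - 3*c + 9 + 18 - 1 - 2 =4*b^3 - 6*b^2 - 16*b + c*(24 - 6*b^2) + 24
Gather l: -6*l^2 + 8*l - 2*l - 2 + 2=-6*l^2 + 6*l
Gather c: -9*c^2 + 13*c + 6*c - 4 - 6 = -9*c^2 + 19*c - 10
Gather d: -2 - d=-d - 2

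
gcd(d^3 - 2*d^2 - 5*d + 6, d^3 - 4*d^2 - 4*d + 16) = d + 2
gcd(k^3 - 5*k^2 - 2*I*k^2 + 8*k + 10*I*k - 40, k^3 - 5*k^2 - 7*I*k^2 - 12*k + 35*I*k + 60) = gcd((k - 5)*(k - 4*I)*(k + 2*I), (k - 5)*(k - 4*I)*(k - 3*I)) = k^2 + k*(-5 - 4*I) + 20*I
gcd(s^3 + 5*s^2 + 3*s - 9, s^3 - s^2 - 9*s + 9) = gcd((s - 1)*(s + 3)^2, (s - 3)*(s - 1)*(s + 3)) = s^2 + 2*s - 3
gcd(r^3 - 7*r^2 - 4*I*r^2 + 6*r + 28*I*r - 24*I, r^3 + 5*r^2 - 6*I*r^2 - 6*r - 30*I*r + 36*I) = r - 1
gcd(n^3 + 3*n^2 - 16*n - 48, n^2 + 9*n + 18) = n + 3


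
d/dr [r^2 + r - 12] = 2*r + 1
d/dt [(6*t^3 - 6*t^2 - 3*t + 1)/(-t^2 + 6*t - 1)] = (-6*t^4 + 72*t^3 - 57*t^2 + 14*t - 3)/(t^4 - 12*t^3 + 38*t^2 - 12*t + 1)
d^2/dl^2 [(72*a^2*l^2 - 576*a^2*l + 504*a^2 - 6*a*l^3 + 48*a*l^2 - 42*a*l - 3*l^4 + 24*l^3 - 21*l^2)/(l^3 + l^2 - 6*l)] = 12*(12*a^2*l^6 - 288*a^2*l^5 + 432*a^2*l^4 + 72*a^2*l^3 - 1260*a^2*l^2 - 1512*a^2*l + 3024*a^2 + 9*a*l^6 - 39*a*l^5 + 123*a*l^4 - 37*a*l^3 - 11*l^6 + 81*l^5 - 117*l^4 + 123*l^3)/(l^3*(l^6 + 3*l^5 - 15*l^4 - 35*l^3 + 90*l^2 + 108*l - 216))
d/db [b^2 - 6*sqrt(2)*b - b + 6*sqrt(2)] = 2*b - 6*sqrt(2) - 1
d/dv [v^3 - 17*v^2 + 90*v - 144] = 3*v^2 - 34*v + 90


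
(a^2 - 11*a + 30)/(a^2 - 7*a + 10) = (a - 6)/(a - 2)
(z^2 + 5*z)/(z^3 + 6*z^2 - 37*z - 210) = z/(z^2 + z - 42)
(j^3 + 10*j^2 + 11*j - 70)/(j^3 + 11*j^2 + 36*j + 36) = (j^3 + 10*j^2 + 11*j - 70)/(j^3 + 11*j^2 + 36*j + 36)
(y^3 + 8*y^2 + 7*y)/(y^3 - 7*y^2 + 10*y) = (y^2 + 8*y + 7)/(y^2 - 7*y + 10)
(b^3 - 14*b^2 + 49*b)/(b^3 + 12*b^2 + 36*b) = (b^2 - 14*b + 49)/(b^2 + 12*b + 36)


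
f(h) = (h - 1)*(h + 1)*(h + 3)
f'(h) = (h - 1)*(h + 1) + (h - 1)*(h + 3) + (h + 1)*(h + 3) = 3*h^2 + 6*h - 1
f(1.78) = 10.36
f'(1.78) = 19.19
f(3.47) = 71.43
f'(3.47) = 55.94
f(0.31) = -2.99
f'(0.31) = 1.15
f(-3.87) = -12.16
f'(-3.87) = 20.71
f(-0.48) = -1.94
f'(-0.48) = -3.19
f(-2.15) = 3.08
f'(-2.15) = -0.03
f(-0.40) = -2.18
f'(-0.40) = -2.92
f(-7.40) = -236.54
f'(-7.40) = 118.88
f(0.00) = -3.00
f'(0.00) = -1.00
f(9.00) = 960.00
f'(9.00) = 296.00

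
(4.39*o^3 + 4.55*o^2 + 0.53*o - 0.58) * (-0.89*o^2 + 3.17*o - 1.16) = -3.9071*o^5 + 9.8668*o^4 + 8.8594*o^3 - 3.0817*o^2 - 2.4534*o + 0.6728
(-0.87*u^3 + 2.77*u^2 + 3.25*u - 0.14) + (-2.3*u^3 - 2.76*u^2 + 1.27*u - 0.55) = -3.17*u^3 + 0.0100000000000002*u^2 + 4.52*u - 0.69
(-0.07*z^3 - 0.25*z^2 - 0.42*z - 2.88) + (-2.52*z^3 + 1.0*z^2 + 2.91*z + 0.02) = -2.59*z^3 + 0.75*z^2 + 2.49*z - 2.86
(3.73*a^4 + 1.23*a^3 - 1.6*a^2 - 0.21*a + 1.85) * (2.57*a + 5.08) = 9.5861*a^5 + 22.1095*a^4 + 2.1364*a^3 - 8.6677*a^2 + 3.6877*a + 9.398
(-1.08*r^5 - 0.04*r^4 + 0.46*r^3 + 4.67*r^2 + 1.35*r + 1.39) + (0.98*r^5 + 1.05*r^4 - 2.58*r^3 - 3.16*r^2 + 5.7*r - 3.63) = -0.1*r^5 + 1.01*r^4 - 2.12*r^3 + 1.51*r^2 + 7.05*r - 2.24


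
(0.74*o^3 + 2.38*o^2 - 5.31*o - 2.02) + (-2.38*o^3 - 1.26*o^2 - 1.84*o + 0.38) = -1.64*o^3 + 1.12*o^2 - 7.15*o - 1.64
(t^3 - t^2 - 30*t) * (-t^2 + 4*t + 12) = -t^5 + 5*t^4 + 38*t^3 - 132*t^2 - 360*t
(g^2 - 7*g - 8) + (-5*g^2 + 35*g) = -4*g^2 + 28*g - 8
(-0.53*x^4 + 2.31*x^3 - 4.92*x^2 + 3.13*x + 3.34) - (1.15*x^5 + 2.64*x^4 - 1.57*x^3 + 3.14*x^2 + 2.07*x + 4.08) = -1.15*x^5 - 3.17*x^4 + 3.88*x^3 - 8.06*x^2 + 1.06*x - 0.74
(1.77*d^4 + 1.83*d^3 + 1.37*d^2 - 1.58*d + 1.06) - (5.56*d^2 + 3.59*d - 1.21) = 1.77*d^4 + 1.83*d^3 - 4.19*d^2 - 5.17*d + 2.27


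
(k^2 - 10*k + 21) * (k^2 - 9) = k^4 - 10*k^3 + 12*k^2 + 90*k - 189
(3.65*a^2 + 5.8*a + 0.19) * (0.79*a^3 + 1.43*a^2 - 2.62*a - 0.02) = 2.8835*a^5 + 9.8015*a^4 - 1.1189*a^3 - 14.9973*a^2 - 0.6138*a - 0.0038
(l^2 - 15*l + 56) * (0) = 0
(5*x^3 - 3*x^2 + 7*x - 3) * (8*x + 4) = 40*x^4 - 4*x^3 + 44*x^2 + 4*x - 12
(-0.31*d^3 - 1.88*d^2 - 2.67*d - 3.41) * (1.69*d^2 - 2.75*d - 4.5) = -0.5239*d^5 - 2.3247*d^4 + 2.0527*d^3 + 10.0396*d^2 + 21.3925*d + 15.345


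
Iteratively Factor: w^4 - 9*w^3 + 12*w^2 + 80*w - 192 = (w + 3)*(w^3 - 12*w^2 + 48*w - 64) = (w - 4)*(w + 3)*(w^2 - 8*w + 16) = (w - 4)^2*(w + 3)*(w - 4)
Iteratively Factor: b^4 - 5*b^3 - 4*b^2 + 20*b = (b)*(b^3 - 5*b^2 - 4*b + 20) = b*(b + 2)*(b^2 - 7*b + 10) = b*(b - 5)*(b + 2)*(b - 2)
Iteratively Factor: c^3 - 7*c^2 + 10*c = (c - 2)*(c^2 - 5*c) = (c - 5)*(c - 2)*(c)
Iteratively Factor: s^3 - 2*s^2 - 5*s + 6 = (s + 2)*(s^2 - 4*s + 3) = (s - 3)*(s + 2)*(s - 1)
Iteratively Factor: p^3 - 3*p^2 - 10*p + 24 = (p - 4)*(p^2 + p - 6) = (p - 4)*(p - 2)*(p + 3)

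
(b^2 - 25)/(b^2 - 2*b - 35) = (b - 5)/(b - 7)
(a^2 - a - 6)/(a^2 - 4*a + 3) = (a + 2)/(a - 1)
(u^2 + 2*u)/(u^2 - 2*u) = (u + 2)/(u - 2)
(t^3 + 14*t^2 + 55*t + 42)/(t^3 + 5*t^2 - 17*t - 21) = (t + 6)/(t - 3)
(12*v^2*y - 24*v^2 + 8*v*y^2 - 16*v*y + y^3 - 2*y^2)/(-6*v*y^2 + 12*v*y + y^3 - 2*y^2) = (12*v^2 + 8*v*y + y^2)/(y*(-6*v + y))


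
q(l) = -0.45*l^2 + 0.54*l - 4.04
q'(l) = 0.54 - 0.9*l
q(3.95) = -8.93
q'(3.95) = -3.02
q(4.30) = -10.04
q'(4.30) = -3.33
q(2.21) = -5.04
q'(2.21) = -1.45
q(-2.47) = -8.12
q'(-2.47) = 2.76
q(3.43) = -7.48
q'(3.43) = -2.55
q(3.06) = -6.60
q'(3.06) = -2.21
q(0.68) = -3.88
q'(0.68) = -0.07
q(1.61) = -4.34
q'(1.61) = -0.91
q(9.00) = -35.63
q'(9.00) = -7.56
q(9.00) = -35.63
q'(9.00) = -7.56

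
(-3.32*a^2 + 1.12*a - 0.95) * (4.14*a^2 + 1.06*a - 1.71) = -13.7448*a^4 + 1.1176*a^3 + 2.9314*a^2 - 2.9222*a + 1.6245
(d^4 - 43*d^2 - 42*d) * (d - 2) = d^5 - 2*d^4 - 43*d^3 + 44*d^2 + 84*d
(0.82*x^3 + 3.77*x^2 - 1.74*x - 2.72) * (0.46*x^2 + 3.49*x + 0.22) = 0.3772*x^5 + 4.596*x^4 + 12.5373*x^3 - 6.4944*x^2 - 9.8756*x - 0.5984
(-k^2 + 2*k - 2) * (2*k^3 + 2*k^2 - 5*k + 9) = -2*k^5 + 2*k^4 + 5*k^3 - 23*k^2 + 28*k - 18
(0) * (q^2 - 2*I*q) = 0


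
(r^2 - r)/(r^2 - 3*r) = (r - 1)/(r - 3)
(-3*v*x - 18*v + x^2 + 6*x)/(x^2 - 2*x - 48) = (-3*v + x)/(x - 8)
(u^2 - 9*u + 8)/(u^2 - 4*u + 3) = (u - 8)/(u - 3)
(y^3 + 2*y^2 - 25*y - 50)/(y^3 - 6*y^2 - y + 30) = (y + 5)/(y - 3)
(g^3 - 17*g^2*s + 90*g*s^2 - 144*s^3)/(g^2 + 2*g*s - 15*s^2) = (g^2 - 14*g*s + 48*s^2)/(g + 5*s)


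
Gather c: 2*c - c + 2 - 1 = c + 1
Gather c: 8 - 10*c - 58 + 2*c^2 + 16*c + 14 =2*c^2 + 6*c - 36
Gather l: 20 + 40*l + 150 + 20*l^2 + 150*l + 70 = 20*l^2 + 190*l + 240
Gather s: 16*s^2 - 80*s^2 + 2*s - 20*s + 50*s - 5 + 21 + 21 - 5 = -64*s^2 + 32*s + 32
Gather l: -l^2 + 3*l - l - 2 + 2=-l^2 + 2*l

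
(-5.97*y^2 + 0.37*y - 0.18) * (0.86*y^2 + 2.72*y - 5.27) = -5.1342*y^4 - 15.9202*y^3 + 32.3135*y^2 - 2.4395*y + 0.9486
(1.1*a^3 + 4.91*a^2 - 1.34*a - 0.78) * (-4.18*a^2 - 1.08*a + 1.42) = -4.598*a^5 - 21.7118*a^4 + 1.8604*a^3 + 11.6798*a^2 - 1.0604*a - 1.1076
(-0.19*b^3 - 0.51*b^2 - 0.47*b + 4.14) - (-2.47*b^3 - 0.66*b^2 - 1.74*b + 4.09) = 2.28*b^3 + 0.15*b^2 + 1.27*b + 0.0499999999999998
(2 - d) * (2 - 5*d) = 5*d^2 - 12*d + 4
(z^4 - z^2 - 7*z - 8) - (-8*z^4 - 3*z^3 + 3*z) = 9*z^4 + 3*z^3 - z^2 - 10*z - 8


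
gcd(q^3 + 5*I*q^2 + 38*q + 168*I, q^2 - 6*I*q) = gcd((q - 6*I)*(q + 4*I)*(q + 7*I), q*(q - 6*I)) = q - 6*I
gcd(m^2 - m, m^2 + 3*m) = m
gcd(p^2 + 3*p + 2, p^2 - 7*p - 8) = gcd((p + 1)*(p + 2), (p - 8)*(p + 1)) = p + 1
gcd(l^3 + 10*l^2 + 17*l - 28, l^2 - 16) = l + 4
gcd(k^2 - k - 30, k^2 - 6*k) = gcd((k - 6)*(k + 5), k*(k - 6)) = k - 6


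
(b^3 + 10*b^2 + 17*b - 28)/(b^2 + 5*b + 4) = (b^2 + 6*b - 7)/(b + 1)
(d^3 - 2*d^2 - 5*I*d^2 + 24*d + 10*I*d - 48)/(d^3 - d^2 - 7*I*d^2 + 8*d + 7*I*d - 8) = (d^2 + d*(-2 + 3*I) - 6*I)/(d^2 + d*(-1 + I) - I)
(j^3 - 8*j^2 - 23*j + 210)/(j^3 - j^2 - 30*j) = (j - 7)/j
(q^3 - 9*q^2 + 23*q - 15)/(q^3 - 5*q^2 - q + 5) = (q - 3)/(q + 1)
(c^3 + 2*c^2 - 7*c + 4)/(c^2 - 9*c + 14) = (c^3 + 2*c^2 - 7*c + 4)/(c^2 - 9*c + 14)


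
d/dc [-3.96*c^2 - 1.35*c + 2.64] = -7.92*c - 1.35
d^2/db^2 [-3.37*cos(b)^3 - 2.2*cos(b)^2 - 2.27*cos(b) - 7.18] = 4.7975*cos(b) + 4.4*cos(2*b) + 7.5825*cos(3*b)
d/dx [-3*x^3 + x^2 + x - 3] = -9*x^2 + 2*x + 1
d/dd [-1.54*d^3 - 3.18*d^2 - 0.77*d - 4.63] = -4.62*d^2 - 6.36*d - 0.77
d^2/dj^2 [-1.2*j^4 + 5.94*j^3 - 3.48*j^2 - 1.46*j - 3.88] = -14.4*j^2 + 35.64*j - 6.96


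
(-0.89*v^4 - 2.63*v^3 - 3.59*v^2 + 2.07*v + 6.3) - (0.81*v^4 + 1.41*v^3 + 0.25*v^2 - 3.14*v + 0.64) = -1.7*v^4 - 4.04*v^3 - 3.84*v^2 + 5.21*v + 5.66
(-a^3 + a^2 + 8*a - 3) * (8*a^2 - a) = -8*a^5 + 9*a^4 + 63*a^3 - 32*a^2 + 3*a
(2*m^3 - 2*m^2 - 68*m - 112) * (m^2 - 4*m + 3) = 2*m^5 - 10*m^4 - 54*m^3 + 154*m^2 + 244*m - 336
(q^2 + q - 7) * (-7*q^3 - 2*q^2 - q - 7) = -7*q^5 - 9*q^4 + 46*q^3 + 6*q^2 + 49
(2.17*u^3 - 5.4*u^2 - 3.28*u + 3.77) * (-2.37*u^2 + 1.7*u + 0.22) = -5.1429*u^5 + 16.487*u^4 - 0.929*u^3 - 15.6989*u^2 + 5.6874*u + 0.8294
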